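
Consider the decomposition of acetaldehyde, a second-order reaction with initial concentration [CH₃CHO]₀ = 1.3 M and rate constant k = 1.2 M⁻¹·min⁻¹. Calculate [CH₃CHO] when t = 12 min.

0.06592 M

Step 1: For a second-order reaction: 1/[CH₃CHO] = 1/[CH₃CHO]₀ + kt
Step 2: 1/[CH₃CHO] = 1/1.3 + 1.2 × 12
Step 3: 1/[CH₃CHO] = 0.7692 + 14.4 = 15.17
Step 4: [CH₃CHO] = 1/15.17 = 0.06592 M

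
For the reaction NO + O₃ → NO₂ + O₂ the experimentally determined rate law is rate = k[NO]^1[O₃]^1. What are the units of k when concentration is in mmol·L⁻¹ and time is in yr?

(mmol·L⁻¹)⁻¹·yr⁻¹

Step 1: Overall order = 1 + 1 = 2.
Step 2: rate has units mmol·L⁻¹·yr⁻¹; [NO]^1[O₃]^1 has units (mmol·L⁻¹)^2.
Step 3: k = rate/([NO]^1[O₃]^1), so units of k = (mmol·L⁻¹)^(1-2)·yr⁻¹ = (mmol·L⁻¹)⁻¹·yr⁻¹.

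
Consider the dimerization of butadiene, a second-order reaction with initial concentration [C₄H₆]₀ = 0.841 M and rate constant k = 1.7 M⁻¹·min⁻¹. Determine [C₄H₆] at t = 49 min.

0.01184 M

Step 1: For a second-order reaction: 1/[C₄H₆] = 1/[C₄H₆]₀ + kt
Step 2: 1/[C₄H₆] = 1/0.841 + 1.7 × 49
Step 3: 1/[C₄H₆] = 1.189 + 83.3 = 84.49
Step 4: [C₄H₆] = 1/84.49 = 0.01184 M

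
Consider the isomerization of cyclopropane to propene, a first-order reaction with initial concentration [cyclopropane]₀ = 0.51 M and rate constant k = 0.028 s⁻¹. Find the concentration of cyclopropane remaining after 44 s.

0.1488 M

Step 1: For a first-order reaction: [cyclopropane] = [cyclopropane]₀ × e^(-kt)
Step 2: [cyclopropane] = 0.51 × e^(-0.028 × 44)
Step 3: [cyclopropane] = 0.51 × e^(-1.232)
Step 4: [cyclopropane] = 0.51 × 0.291709 = 0.1488 M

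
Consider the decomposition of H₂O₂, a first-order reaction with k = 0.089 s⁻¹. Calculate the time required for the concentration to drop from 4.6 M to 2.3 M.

7.788 s

Step 1: For first-order: t = ln([H₂O₂]₀/[H₂O₂])/k
Step 2: t = ln(4.6/2.3)/0.089
Step 3: t = ln(2)/0.089
Step 4: t = 0.6931/0.089 = 7.788 s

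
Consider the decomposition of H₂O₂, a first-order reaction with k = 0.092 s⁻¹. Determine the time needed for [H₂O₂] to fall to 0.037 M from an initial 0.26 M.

21.19 s

Step 1: For first-order: t = ln([H₂O₂]₀/[H₂O₂])/k
Step 2: t = ln(0.26/0.037)/0.092
Step 3: t = ln(7.027)/0.092
Step 4: t = 1.95/0.092 = 21.19 s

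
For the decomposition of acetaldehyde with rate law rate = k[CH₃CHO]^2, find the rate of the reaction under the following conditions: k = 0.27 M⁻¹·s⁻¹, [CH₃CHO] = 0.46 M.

0.05713 M/s

Step 1: Identify the rate law: rate = k[CH₃CHO]^2
Step 2: Substitute values: rate = 0.27 × (0.46)^2
Step 3: Calculate: rate = 0.27 × 0.2116 = 0.057132 M/s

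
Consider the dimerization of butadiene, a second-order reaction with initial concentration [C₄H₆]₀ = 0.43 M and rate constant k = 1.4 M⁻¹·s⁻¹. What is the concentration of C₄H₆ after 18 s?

0.03633 M

Step 1: For a second-order reaction: 1/[C₄H₆] = 1/[C₄H₆]₀ + kt
Step 2: 1/[C₄H₆] = 1/0.43 + 1.4 × 18
Step 3: 1/[C₄H₆] = 2.326 + 25.2 = 27.53
Step 4: [C₄H₆] = 1/27.53 = 0.03633 M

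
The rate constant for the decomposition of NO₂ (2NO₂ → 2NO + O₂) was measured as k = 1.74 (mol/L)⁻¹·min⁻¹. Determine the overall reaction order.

second order (2)

Step 1: The units of k for an nth-order reaction are (concentration)^(1-n)·(time)⁻¹.
Step 2: Here k has units (mol/L)⁻¹·min⁻¹, so the concentration exponent is -1.
Step 3: 1 - n = -1 ⇒ n = 2. The reaction is second order.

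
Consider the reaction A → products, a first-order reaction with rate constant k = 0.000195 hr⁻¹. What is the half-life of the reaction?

3555 hr

Step 1: For a first-order reaction, t₁/₂ = ln(2)/k
Step 2: t₁/₂ = ln(2)/0.000195
Step 3: t₁/₂ = 0.6931/0.000195 = 3555 hr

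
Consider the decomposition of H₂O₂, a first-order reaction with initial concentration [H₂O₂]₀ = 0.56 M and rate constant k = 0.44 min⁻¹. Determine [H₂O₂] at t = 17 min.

0.000316 M

Step 1: For a first-order reaction: [H₂O₂] = [H₂O₂]₀ × e^(-kt)
Step 2: [H₂O₂] = 0.56 × e^(-0.44 × 17)
Step 3: [H₂O₂] = 0.56 × e^(-7.48)
Step 4: [H₂O₂] = 0.56 × 0.000564257 = 0.000316 M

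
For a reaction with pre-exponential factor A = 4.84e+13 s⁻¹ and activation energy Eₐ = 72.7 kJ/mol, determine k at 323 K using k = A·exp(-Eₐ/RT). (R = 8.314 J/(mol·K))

8.46e+01 s⁻¹

Step 1: Use the Arrhenius equation: k = A × exp(-Eₐ/RT)
Step 2: Convert Eₐ to J/mol: 72.7 kJ/mol = 72700 J/mol
Step 3: Calculate the exponent: -Eₐ/(RT) = -72700/(8.314 × 323) = -27.07210
Step 4: k = 4.84e+13 × exp(-27.07210)
Step 5: k = 4.84e+13 × 1.74878e-12 = 8.4641e+01 s⁻¹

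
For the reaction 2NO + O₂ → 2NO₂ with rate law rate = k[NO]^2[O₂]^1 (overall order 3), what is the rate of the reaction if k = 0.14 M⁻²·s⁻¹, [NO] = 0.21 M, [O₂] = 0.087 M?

0.0005371 M/s

Step 1: The rate law is rate = k[NO]^2[O₂]^1, overall order = 2+1 = 3
Step 2: Substitute values: rate = 0.14 × (0.21)^2 × (0.087)^1
Step 3: rate = 0.14 × 0.0441 × 0.087 = 0.000537138 M/s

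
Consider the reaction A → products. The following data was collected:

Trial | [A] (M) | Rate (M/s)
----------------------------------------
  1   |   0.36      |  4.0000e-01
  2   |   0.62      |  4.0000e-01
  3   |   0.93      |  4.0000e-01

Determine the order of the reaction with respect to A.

zeroth order (0)

Step 1: Compare trials - when concentration changes, rate stays constant.
Step 2: rate₂/rate₁ = 4.0000e-01/4.0000e-01 = 1
Step 3: [A]₂/[A]₁ = 0.62/0.36 = 1.722
Step 4: Since rate ratio ≈ (conc ratio)^0, the reaction is zeroth order.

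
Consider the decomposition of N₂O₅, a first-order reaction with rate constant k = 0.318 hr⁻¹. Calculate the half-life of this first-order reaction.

2.18 hr

Step 1: For a first-order reaction, t₁/₂ = ln(2)/k
Step 2: t₁/₂ = ln(2)/0.318
Step 3: t₁/₂ = 0.6931/0.318 = 2.18 hr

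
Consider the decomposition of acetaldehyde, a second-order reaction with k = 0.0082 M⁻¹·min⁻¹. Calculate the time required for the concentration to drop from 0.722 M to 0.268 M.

286.1 min

Step 1: For second-order: t = (1/[CH₃CHO] - 1/[CH₃CHO]₀)/k
Step 2: t = (1/0.268 - 1/0.722)/0.0082
Step 3: t = (3.731 - 1.385)/0.0082
Step 4: t = 2.346/0.0082 = 286.1 min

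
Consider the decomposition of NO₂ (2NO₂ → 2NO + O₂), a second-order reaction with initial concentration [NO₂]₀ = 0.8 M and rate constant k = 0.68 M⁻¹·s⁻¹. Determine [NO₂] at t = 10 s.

0.1242 M

Step 1: For a second-order reaction: 1/[NO₂] = 1/[NO₂]₀ + kt
Step 2: 1/[NO₂] = 1/0.8 + 0.68 × 10
Step 3: 1/[NO₂] = 1.25 + 6.8 = 8.05
Step 4: [NO₂] = 1/8.05 = 0.1242 M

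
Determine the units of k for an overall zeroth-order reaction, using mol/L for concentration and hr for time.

mol/L·hr⁻¹

Step 1: For overall order n, rate = k × (concentration)^n.
Step 2: Rate has units mol/L·hr⁻¹; concentration term has units (mol/L)^0.
Step 3: k = rate / (concentration)^n, so units of k = (mol/L)^(1-0)·hr⁻¹ = mol/L·hr⁻¹.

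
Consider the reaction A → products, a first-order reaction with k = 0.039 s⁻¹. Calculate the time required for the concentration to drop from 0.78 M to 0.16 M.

40.62 s

Step 1: For first-order: t = ln([A]₀/[A])/k
Step 2: t = ln(0.78/0.16)/0.039
Step 3: t = ln(4.875)/0.039
Step 4: t = 1.584/0.039 = 40.62 s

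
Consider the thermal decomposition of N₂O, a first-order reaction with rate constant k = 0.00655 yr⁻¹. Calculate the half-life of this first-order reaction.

105.8 yr

Step 1: For a first-order reaction, t₁/₂ = ln(2)/k
Step 2: t₁/₂ = ln(2)/0.00655
Step 3: t₁/₂ = 0.6931/0.00655 = 105.8 yr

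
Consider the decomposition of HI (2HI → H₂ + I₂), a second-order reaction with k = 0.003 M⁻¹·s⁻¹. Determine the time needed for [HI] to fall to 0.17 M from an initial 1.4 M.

1723 s

Step 1: For second-order: t = (1/[HI] - 1/[HI]₀)/k
Step 2: t = (1/0.17 - 1/1.4)/0.003
Step 3: t = (5.882 - 0.7143)/0.003
Step 4: t = 5.168/0.003 = 1723 s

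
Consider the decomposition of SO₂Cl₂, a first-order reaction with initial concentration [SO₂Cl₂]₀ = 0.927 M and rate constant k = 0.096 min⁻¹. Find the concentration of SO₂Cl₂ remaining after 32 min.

0.04295 M

Step 1: For a first-order reaction: [SO₂Cl₂] = [SO₂Cl₂]₀ × e^(-kt)
Step 2: [SO₂Cl₂] = 0.927 × e^(-0.096 × 32)
Step 3: [SO₂Cl₂] = 0.927 × e^(-3.072)
Step 4: [SO₂Cl₂] = 0.927 × 0.0463284 = 0.04295 M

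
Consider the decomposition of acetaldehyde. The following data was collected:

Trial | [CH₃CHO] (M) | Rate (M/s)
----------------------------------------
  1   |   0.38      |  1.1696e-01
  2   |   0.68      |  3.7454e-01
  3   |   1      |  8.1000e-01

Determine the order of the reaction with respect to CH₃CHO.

second order (2)

Step 1: Compare trials to find order n where rate₂/rate₁ = ([CH₃CHO]₂/[CH₃CHO]₁)^n
Step 2: rate₂/rate₁ = 3.7454e-01/1.1696e-01 = 3.202
Step 3: [CH₃CHO]₂/[CH₃CHO]₁ = 0.68/0.38 = 1.789
Step 4: n = ln(3.202)/ln(1.789) = 2.00 ≈ 2
Step 5: The reaction is second order in CH₃CHO.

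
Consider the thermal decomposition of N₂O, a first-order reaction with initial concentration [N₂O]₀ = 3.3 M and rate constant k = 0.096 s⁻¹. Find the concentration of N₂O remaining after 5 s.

2.042 M

Step 1: For a first-order reaction: [N₂O] = [N₂O]₀ × e^(-kt)
Step 2: [N₂O] = 3.3 × e^(-0.096 × 5)
Step 3: [N₂O] = 3.3 × e^(-0.48)
Step 4: [N₂O] = 3.3 × 0.618783 = 2.042 M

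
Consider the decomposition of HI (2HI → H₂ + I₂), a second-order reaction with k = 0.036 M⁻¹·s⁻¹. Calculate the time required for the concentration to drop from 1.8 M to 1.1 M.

9.82 s

Step 1: For second-order: t = (1/[HI] - 1/[HI]₀)/k
Step 2: t = (1/1.1 - 1/1.8)/0.036
Step 3: t = (0.9091 - 0.5556)/0.036
Step 4: t = 0.3535/0.036 = 9.82 s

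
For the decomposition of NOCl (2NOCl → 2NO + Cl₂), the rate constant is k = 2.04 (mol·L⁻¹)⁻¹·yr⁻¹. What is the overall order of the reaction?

second order (2)

Step 1: The units of k for an nth-order reaction are (concentration)^(1-n)·(time)⁻¹.
Step 2: Here k has units (mol·L⁻¹)⁻¹·yr⁻¹, so the concentration exponent is -1.
Step 3: 1 - n = -1 ⇒ n = 2. The reaction is second order.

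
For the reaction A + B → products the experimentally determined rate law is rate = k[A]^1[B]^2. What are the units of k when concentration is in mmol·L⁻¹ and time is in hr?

(mmol·L⁻¹)⁻²·hr⁻¹

Step 1: Overall order = 1 + 2 = 3.
Step 2: rate has units mmol·L⁻¹·hr⁻¹; [A]^1[B]^2 has units (mmol·L⁻¹)^3.
Step 3: k = rate/([A]^1[B]^2), so units of k = (mmol·L⁻¹)^(1-3)·hr⁻¹ = (mmol·L⁻¹)⁻²·hr⁻¹.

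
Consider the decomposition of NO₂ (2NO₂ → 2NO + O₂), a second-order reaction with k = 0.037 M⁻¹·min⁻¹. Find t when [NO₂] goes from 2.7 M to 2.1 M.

2.86 min

Step 1: For second-order: t = (1/[NO₂] - 1/[NO₂]₀)/k
Step 2: t = (1/2.1 - 1/2.7)/0.037
Step 3: t = (0.4762 - 0.3704)/0.037
Step 4: t = 0.1058/0.037 = 2.86 min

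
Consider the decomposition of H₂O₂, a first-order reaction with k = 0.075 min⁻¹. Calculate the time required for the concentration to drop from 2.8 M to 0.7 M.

18.48 min

Step 1: For first-order: t = ln([H₂O₂]₀/[H₂O₂])/k
Step 2: t = ln(2.8/0.7)/0.075
Step 3: t = ln(4)/0.075
Step 4: t = 1.386/0.075 = 18.48 min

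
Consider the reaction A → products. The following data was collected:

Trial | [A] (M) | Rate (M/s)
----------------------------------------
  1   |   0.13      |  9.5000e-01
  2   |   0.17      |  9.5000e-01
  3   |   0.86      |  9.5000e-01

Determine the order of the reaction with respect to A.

zeroth order (0)

Step 1: Compare trials - when concentration changes, rate stays constant.
Step 2: rate₂/rate₁ = 9.5000e-01/9.5000e-01 = 1
Step 3: [A]₂/[A]₁ = 0.17/0.13 = 1.308
Step 4: Since rate ratio ≈ (conc ratio)^0, the reaction is zeroth order.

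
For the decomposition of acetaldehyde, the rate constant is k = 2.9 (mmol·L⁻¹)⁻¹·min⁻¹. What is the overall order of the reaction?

second order (2)

Step 1: The units of k for an nth-order reaction are (concentration)^(1-n)·(time)⁻¹.
Step 2: Here k has units (mmol·L⁻¹)⁻¹·min⁻¹, so the concentration exponent is -1.
Step 3: 1 - n = -1 ⇒ n = 2. The reaction is second order.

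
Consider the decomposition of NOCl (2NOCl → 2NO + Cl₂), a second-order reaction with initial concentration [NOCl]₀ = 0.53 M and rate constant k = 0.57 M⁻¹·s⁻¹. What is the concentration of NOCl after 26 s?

0.05986 M

Step 1: For a second-order reaction: 1/[NOCl] = 1/[NOCl]₀ + kt
Step 2: 1/[NOCl] = 1/0.53 + 0.57 × 26
Step 3: 1/[NOCl] = 1.887 + 14.82 = 16.71
Step 4: [NOCl] = 1/16.71 = 0.05986 M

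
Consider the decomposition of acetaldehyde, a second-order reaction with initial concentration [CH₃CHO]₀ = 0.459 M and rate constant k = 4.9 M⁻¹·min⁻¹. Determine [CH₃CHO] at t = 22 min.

0.009093 M

Step 1: For a second-order reaction: 1/[CH₃CHO] = 1/[CH₃CHO]₀ + kt
Step 2: 1/[CH₃CHO] = 1/0.459 + 4.9 × 22
Step 3: 1/[CH₃CHO] = 2.179 + 107.8 = 110
Step 4: [CH₃CHO] = 1/110 = 0.009093 M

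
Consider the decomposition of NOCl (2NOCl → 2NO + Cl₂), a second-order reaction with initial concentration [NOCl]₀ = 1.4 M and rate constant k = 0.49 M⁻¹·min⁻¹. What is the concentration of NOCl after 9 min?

0.1951 M

Step 1: For a second-order reaction: 1/[NOCl] = 1/[NOCl]₀ + kt
Step 2: 1/[NOCl] = 1/1.4 + 0.49 × 9
Step 3: 1/[NOCl] = 0.7143 + 4.41 = 5.124
Step 4: [NOCl] = 1/5.124 = 0.1951 M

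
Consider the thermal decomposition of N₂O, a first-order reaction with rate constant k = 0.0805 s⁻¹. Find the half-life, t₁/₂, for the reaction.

8.611 s

Step 1: For a first-order reaction, t₁/₂ = ln(2)/k
Step 2: t₁/₂ = ln(2)/0.0805
Step 3: t₁/₂ = 0.6931/0.0805 = 8.611 s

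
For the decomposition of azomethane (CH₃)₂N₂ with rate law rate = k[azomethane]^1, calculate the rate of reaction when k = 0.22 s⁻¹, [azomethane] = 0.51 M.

0.1122 M/s

Step 1: Identify the rate law: rate = k[azomethane]^1
Step 2: Substitute values: rate = 0.22 × (0.51)^1
Step 3: Calculate: rate = 0.22 × 0.51 = 0.1122 M/s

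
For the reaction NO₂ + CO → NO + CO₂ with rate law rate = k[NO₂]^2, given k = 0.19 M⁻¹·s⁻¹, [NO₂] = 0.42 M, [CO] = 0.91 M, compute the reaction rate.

0.03352 M/s

Step 1: The rate law is rate = k[NO₂]^2
Step 2: Note that the rate does not depend on [CO] (zero order in CO).
Step 3: rate = 0.19 × (0.42)^2 = 0.033516 M/s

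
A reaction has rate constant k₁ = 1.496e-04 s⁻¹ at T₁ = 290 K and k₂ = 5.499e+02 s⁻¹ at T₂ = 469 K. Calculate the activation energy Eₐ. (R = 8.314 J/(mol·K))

95.5 kJ/mol

Step 1: Use the two-temperature Arrhenius form: ln(k₂/k₁) = -Eₐ/R × (1/T₂ - 1/T₁)
Step 2: ln(k₂/k₁) = ln(5.499e+02/1.496e-04) = ln(3.6758e+06) = 15.1173
Step 3: 1/T₂ - 1/T₁ = 1/469 - 1/290 = -1.316080e-03 K⁻¹
Step 4: Eₐ = -R × ln(k₂/k₁) / (1/T₂ - 1/T₁) = -8.314 × 15.1173 / -1.316080e-03
Step 5: Eₐ = 9.5500e+04 J/mol = 95.5 kJ/mol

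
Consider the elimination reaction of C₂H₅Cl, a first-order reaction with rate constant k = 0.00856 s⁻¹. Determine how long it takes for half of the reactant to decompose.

80.98 s

Step 1: For a first-order reaction, t₁/₂ = ln(2)/k
Step 2: t₁/₂ = ln(2)/0.00856
Step 3: t₁/₂ = 0.6931/0.00856 = 80.98 s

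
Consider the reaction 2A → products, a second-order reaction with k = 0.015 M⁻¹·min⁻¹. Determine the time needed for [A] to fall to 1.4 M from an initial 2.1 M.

15.87 min

Step 1: For second-order: t = (1/[A] - 1/[A]₀)/k
Step 2: t = (1/1.4 - 1/2.1)/0.015
Step 3: t = (0.7143 - 0.4762)/0.015
Step 4: t = 0.2381/0.015 = 15.87 min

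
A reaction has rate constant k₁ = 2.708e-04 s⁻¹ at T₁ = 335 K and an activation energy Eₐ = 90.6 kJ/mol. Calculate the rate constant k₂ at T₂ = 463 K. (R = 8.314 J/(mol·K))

2.179e+00 s⁻¹

Step 1: Use the two-temperature Arrhenius form: ln(k₂/k₁) = -Eₐ/R × (1/T₂ - 1/T₁)
Step 2: Convert Eₐ to J/mol: 90.6 kJ/mol = 90600 J/mol
Step 3: 1/T₂ - 1/T₁ = 1/463 - 1/335 = -8.252474e-04 K⁻¹
Step 4: ln(k₂/k₁) = -90600/8.314 × -8.252474e-04 = 8.99295
Step 5: k₂ = k₁ × exp(8.99295) = 2.708e-04 × 8.04616e+03 = 2.179e+00 s⁻¹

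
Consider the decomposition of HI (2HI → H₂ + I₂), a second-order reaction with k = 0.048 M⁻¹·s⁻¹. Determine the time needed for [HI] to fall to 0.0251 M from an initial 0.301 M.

760.8 s

Step 1: For second-order: t = (1/[HI] - 1/[HI]₀)/k
Step 2: t = (1/0.0251 - 1/0.301)/0.048
Step 3: t = (39.84 - 3.322)/0.048
Step 4: t = 36.52/0.048 = 760.8 s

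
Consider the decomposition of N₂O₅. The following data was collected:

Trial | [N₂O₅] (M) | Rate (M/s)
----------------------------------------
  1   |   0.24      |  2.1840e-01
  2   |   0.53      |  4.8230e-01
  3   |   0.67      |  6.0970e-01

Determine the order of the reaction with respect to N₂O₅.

first order (1)

Step 1: Compare trials to find order n where rate₂/rate₁ = ([N₂O₅]₂/[N₂O₅]₁)^n
Step 2: rate₂/rate₁ = 4.8230e-01/2.1840e-01 = 2.208
Step 3: [N₂O₅]₂/[N₂O₅]₁ = 0.53/0.24 = 2.208
Step 4: n = ln(2.208)/ln(2.208) = 1.00 ≈ 1
Step 5: The reaction is first order in N₂O₅.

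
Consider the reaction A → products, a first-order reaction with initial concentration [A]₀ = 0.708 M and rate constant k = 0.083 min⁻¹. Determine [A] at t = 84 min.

0.0006639 M

Step 1: For a first-order reaction: [A] = [A]₀ × e^(-kt)
Step 2: [A] = 0.708 × e^(-0.083 × 84)
Step 3: [A] = 0.708 × e^(-6.972)
Step 4: [A] = 0.708 × 0.000937775 = 0.0006639 M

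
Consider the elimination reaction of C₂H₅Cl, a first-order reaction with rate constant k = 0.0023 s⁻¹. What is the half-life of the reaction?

301.4 s

Step 1: For a first-order reaction, t₁/₂ = ln(2)/k
Step 2: t₁/₂ = ln(2)/0.0023
Step 3: t₁/₂ = 0.6931/0.0023 = 301.4 s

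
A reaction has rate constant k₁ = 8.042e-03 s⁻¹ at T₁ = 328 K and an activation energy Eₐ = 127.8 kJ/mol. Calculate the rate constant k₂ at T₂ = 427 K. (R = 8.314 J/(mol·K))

4.210e+02 s⁻¹

Step 1: Use the two-temperature Arrhenius form: ln(k₂/k₁) = -Eₐ/R × (1/T₂ - 1/T₁)
Step 2: Convert Eₐ to J/mol: 127.8 kJ/mol = 127800 J/mol
Step 3: 1/T₂ - 1/T₁ = 1/427 - 1/328 = -7.068601e-04 K⁻¹
Step 4: ln(k₂/k₁) = -127800/8.314 × -7.068601e-04 = 10.86561
Step 5: k₂ = k₁ × exp(10.86561) = 8.042e-03 × 5.23449e+04 = 4.210e+02 s⁻¹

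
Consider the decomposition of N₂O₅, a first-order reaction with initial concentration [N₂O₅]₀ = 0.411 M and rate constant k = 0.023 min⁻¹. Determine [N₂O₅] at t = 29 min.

0.2109 M

Step 1: For a first-order reaction: [N₂O₅] = [N₂O₅]₀ × e^(-kt)
Step 2: [N₂O₅] = 0.411 × e^(-0.023 × 29)
Step 3: [N₂O₅] = 0.411 × e^(-0.667)
Step 4: [N₂O₅] = 0.411 × 0.513246 = 0.2109 M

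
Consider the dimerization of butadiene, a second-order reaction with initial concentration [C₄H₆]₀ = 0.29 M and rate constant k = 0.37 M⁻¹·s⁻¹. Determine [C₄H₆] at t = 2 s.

0.2388 M

Step 1: For a second-order reaction: 1/[C₄H₆] = 1/[C₄H₆]₀ + kt
Step 2: 1/[C₄H₆] = 1/0.29 + 0.37 × 2
Step 3: 1/[C₄H₆] = 3.448 + 0.74 = 4.188
Step 4: [C₄H₆] = 1/4.188 = 0.2388 M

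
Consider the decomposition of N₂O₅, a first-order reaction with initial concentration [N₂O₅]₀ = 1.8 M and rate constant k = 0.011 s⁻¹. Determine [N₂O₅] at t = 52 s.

1.016 M

Step 1: For a first-order reaction: [N₂O₅] = [N₂O₅]₀ × e^(-kt)
Step 2: [N₂O₅] = 1.8 × e^(-0.011 × 52)
Step 3: [N₂O₅] = 1.8 × e^(-0.572)
Step 4: [N₂O₅] = 1.8 × 0.564396 = 1.016 M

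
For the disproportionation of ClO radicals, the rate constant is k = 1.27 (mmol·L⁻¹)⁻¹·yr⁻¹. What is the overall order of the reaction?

second order (2)

Step 1: The units of k for an nth-order reaction are (concentration)^(1-n)·(time)⁻¹.
Step 2: Here k has units (mmol·L⁻¹)⁻¹·yr⁻¹, so the concentration exponent is -1.
Step 3: 1 - n = -1 ⇒ n = 2. The reaction is second order.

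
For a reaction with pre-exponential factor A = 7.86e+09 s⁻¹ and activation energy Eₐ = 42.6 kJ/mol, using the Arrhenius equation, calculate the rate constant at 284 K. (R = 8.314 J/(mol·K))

1.15e+02 s⁻¹

Step 1: Use the Arrhenius equation: k = A × exp(-Eₐ/RT)
Step 2: Convert Eₐ to J/mol: 42.6 kJ/mol = 42600 J/mol
Step 3: Calculate the exponent: -Eₐ/(RT) = -42600/(8.314 × 284) = -18.04186
Step 4: k = 7.86e+09 × exp(-18.04186)
Step 5: k = 7.86e+09 × 1.46056e-08 = 1.1480e+02 s⁻¹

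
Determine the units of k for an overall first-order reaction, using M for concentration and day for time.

day⁻¹

Step 1: For overall order n, rate = k × (concentration)^n.
Step 2: Rate has units M·day⁻¹; concentration term has units M^1.
Step 3: k = rate / (concentration)^n, so units of k = M^(1-1)·day⁻¹ = day⁻¹.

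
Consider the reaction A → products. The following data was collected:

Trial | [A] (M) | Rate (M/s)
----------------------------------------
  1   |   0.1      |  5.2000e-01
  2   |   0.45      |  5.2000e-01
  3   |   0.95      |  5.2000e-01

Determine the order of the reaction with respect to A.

zeroth order (0)

Step 1: Compare trials - when concentration changes, rate stays constant.
Step 2: rate₂/rate₁ = 5.2000e-01/5.2000e-01 = 1
Step 3: [A]₂/[A]₁ = 0.45/0.1 = 4.5
Step 4: Since rate ratio ≈ (conc ratio)^0, the reaction is zeroth order.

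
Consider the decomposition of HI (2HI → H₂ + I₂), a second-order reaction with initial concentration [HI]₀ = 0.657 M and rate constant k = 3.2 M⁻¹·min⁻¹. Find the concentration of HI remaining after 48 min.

0.006447 M

Step 1: For a second-order reaction: 1/[HI] = 1/[HI]₀ + kt
Step 2: 1/[HI] = 1/0.657 + 3.2 × 48
Step 3: 1/[HI] = 1.522 + 153.6 = 155.1
Step 4: [HI] = 1/155.1 = 0.006447 M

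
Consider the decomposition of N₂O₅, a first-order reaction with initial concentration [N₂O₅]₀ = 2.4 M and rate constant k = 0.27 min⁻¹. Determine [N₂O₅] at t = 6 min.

0.475 M

Step 1: For a first-order reaction: [N₂O₅] = [N₂O₅]₀ × e^(-kt)
Step 2: [N₂O₅] = 2.4 × e^(-0.27 × 6)
Step 3: [N₂O₅] = 2.4 × e^(-1.62)
Step 4: [N₂O₅] = 2.4 × 0.197899 = 0.475 M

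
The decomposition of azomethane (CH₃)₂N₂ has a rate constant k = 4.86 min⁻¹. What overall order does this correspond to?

first order (1)

Step 1: The units of k for an nth-order reaction are (concentration)^(1-n)·(time)⁻¹.
Step 2: Here k has units min⁻¹, so the concentration exponent is 0.
Step 3: 1 - n = 0 ⇒ n = 1. The reaction is first order.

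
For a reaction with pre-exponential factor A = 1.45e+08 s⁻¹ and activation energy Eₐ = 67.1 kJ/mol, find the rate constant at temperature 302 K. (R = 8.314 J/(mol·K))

3.59e-04 s⁻¹

Step 1: Use the Arrhenius equation: k = A × exp(-Eₐ/RT)
Step 2: Convert Eₐ to J/mol: 67.1 kJ/mol = 67100 J/mol
Step 3: Calculate the exponent: -Eₐ/(RT) = -67100/(8.314 × 302) = -26.72425
Step 4: k = 1.45e+08 × exp(-26.72425)
Step 5: k = 1.45e+08 × 2.47631e-12 = 3.5906e-04 s⁻¹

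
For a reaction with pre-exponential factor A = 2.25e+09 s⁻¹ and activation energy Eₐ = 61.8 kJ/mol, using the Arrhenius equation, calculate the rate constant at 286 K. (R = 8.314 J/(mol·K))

1.16e-02 s⁻¹

Step 1: Use the Arrhenius equation: k = A × exp(-Eₐ/RT)
Step 2: Convert Eₐ to J/mol: 61.8 kJ/mol = 61800 J/mol
Step 3: Calculate the exponent: -Eₐ/(RT) = -61800/(8.314 × 286) = -25.99037
Step 4: k = 2.25e+09 × exp(-25.99037)
Step 5: k = 2.25e+09 × 5.15853e-12 = 1.1607e-02 s⁻¹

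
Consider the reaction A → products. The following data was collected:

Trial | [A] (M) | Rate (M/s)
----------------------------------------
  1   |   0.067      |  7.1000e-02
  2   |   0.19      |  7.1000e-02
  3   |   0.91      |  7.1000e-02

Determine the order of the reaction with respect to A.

zeroth order (0)

Step 1: Compare trials - when concentration changes, rate stays constant.
Step 2: rate₂/rate₁ = 7.1000e-02/7.1000e-02 = 1
Step 3: [A]₂/[A]₁ = 0.19/0.067 = 2.836
Step 4: Since rate ratio ≈ (conc ratio)^0, the reaction is zeroth order.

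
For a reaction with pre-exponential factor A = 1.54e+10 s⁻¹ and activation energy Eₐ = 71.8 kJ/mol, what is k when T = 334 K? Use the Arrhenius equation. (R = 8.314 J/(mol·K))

9.08e-02 s⁻¹

Step 1: Use the Arrhenius equation: k = A × exp(-Eₐ/RT)
Step 2: Convert Eₐ to J/mol: 71.8 kJ/mol = 71800 J/mol
Step 3: Calculate the exponent: -Eₐ/(RT) = -71800/(8.314 × 334) = -25.85639
Step 4: k = 1.54e+10 × exp(-25.85639)
Step 5: k = 1.54e+10 × 5.89811e-12 = 9.0831e-02 s⁻¹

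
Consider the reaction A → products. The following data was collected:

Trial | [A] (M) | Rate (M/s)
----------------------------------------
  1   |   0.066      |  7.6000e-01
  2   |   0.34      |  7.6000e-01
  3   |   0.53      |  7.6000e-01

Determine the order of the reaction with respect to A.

zeroth order (0)

Step 1: Compare trials - when concentration changes, rate stays constant.
Step 2: rate₂/rate₁ = 7.6000e-01/7.6000e-01 = 1
Step 3: [A]₂/[A]₁ = 0.34/0.066 = 5.152
Step 4: Since rate ratio ≈ (conc ratio)^0, the reaction is zeroth order.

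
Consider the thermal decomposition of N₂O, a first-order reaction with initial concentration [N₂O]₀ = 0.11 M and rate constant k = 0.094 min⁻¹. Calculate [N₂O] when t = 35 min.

0.004098 M

Step 1: For a first-order reaction: [N₂O] = [N₂O]₀ × e^(-kt)
Step 2: [N₂O] = 0.11 × e^(-0.094 × 35)
Step 3: [N₂O] = 0.11 × e^(-3.29)
Step 4: [N₂O] = 0.11 × 0.0372538 = 0.004098 M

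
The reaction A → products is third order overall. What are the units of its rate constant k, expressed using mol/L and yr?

(mol/L)⁻²·yr⁻¹

Step 1: For overall order n, rate = k × (concentration)^n.
Step 2: Rate has units mol/L·yr⁻¹; concentration term has units (mol/L)^3.
Step 3: k = rate / (concentration)^n, so units of k = (mol/L)^(1-3)·yr⁻¹ = (mol/L)⁻²·yr⁻¹.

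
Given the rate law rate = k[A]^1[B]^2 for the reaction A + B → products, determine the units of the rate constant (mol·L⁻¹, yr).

(mol·L⁻¹)⁻²·yr⁻¹

Step 1: Overall order = 1 + 2 = 3.
Step 2: rate has units mol·L⁻¹·yr⁻¹; [A]^1[B]^2 has units (mol·L⁻¹)^3.
Step 3: k = rate/([A]^1[B]^2), so units of k = (mol·L⁻¹)^(1-3)·yr⁻¹ = (mol·L⁻¹)⁻²·yr⁻¹.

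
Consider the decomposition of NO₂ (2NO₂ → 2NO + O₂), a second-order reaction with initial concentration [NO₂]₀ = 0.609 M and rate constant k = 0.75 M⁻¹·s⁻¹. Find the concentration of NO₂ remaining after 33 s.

0.03789 M

Step 1: For a second-order reaction: 1/[NO₂] = 1/[NO₂]₀ + kt
Step 2: 1/[NO₂] = 1/0.609 + 0.75 × 33
Step 3: 1/[NO₂] = 1.642 + 24.75 = 26.39
Step 4: [NO₂] = 1/26.39 = 0.03789 M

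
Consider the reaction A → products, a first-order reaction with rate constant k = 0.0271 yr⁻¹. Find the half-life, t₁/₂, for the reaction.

25.58 yr

Step 1: For a first-order reaction, t₁/₂ = ln(2)/k
Step 2: t₁/₂ = ln(2)/0.0271
Step 3: t₁/₂ = 0.6931/0.0271 = 25.58 yr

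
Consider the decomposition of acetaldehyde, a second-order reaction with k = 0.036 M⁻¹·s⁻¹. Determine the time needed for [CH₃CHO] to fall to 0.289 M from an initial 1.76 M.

80.33 s

Step 1: For second-order: t = (1/[CH₃CHO] - 1/[CH₃CHO]₀)/k
Step 2: t = (1/0.289 - 1/1.76)/0.036
Step 3: t = (3.46 - 0.5682)/0.036
Step 4: t = 2.892/0.036 = 80.33 s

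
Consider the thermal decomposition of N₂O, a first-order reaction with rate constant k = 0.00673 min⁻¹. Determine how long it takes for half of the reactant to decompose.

103 min

Step 1: For a first-order reaction, t₁/₂ = ln(2)/k
Step 2: t₁/₂ = ln(2)/0.00673
Step 3: t₁/₂ = 0.6931/0.00673 = 103 min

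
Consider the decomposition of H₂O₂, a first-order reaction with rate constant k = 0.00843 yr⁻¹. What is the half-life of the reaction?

82.22 yr

Step 1: For a first-order reaction, t₁/₂ = ln(2)/k
Step 2: t₁/₂ = ln(2)/0.00843
Step 3: t₁/₂ = 0.6931/0.00843 = 82.22 yr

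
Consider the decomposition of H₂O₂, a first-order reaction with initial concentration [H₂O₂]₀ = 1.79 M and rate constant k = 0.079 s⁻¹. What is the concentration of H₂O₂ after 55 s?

0.02322 M

Step 1: For a first-order reaction: [H₂O₂] = [H₂O₂]₀ × e^(-kt)
Step 2: [H₂O₂] = 1.79 × e^(-0.079 × 55)
Step 3: [H₂O₂] = 1.79 × e^(-4.345)
Step 4: [H₂O₂] = 1.79 × 0.0129715 = 0.02322 M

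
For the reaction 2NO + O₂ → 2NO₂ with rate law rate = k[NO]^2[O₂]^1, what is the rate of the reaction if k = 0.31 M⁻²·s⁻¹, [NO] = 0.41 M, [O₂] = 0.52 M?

0.0271 M/s

Step 1: The rate law is rate = k[NO]^2[O₂]^1
Step 2: Substitute: rate = 0.31 × (0.41)^2 × (0.52)^1
Step 3: rate = 0.31 × 0.1681 × 0.52 = 0.0270977 M/s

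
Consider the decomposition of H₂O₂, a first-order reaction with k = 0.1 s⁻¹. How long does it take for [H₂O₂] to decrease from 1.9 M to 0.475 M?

13.86 s

Step 1: For first-order: t = ln([H₂O₂]₀/[H₂O₂])/k
Step 2: t = ln(1.9/0.475)/0.1
Step 3: t = ln(4)/0.1
Step 4: t = 1.386/0.1 = 13.86 s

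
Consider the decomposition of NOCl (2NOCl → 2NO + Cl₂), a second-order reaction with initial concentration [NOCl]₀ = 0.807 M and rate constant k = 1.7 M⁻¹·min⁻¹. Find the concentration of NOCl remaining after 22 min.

0.02588 M

Step 1: For a second-order reaction: 1/[NOCl] = 1/[NOCl]₀ + kt
Step 2: 1/[NOCl] = 1/0.807 + 1.7 × 22
Step 3: 1/[NOCl] = 1.239 + 37.4 = 38.64
Step 4: [NOCl] = 1/38.64 = 0.02588 M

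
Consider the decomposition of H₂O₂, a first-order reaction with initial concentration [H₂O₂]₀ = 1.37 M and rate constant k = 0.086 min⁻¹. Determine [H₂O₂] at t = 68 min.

0.003953 M

Step 1: For a first-order reaction: [H₂O₂] = [H₂O₂]₀ × e^(-kt)
Step 2: [H₂O₂] = 1.37 × e^(-0.086 × 68)
Step 3: [H₂O₂] = 1.37 × e^(-5.848)
Step 4: [H₂O₂] = 1.37 × 0.00288566 = 0.003953 M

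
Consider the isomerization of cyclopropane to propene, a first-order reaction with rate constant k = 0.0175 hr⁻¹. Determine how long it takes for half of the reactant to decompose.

39.61 hr

Step 1: For a first-order reaction, t₁/₂ = ln(2)/k
Step 2: t₁/₂ = ln(2)/0.0175
Step 3: t₁/₂ = 0.6931/0.0175 = 39.61 hr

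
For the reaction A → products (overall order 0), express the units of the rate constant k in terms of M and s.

M·s⁻¹

Step 1: For overall order n, rate = k × (concentration)^n.
Step 2: Rate has units M·s⁻¹; concentration term has units M^0.
Step 3: k = rate / (concentration)^n, so units of k = M^(1-0)·s⁻¹ = M·s⁻¹.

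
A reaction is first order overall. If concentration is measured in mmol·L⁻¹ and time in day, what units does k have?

day⁻¹

Step 1: For overall order n, rate = k × (concentration)^n.
Step 2: Rate has units mmol·L⁻¹·day⁻¹; concentration term has units (mmol·L⁻¹)^1.
Step 3: k = rate / (concentration)^n, so units of k = (mmol·L⁻¹)^(1-1)·day⁻¹ = day⁻¹.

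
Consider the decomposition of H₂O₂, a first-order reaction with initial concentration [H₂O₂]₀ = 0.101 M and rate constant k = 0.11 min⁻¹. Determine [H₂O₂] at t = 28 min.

0.004642 M

Step 1: For a first-order reaction: [H₂O₂] = [H₂O₂]₀ × e^(-kt)
Step 2: [H₂O₂] = 0.101 × e^(-0.11 × 28)
Step 3: [H₂O₂] = 0.101 × e^(-3.08)
Step 4: [H₂O₂] = 0.101 × 0.0459593 = 0.004642 M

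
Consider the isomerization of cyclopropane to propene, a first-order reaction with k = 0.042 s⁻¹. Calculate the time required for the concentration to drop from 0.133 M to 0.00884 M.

64.55 s

Step 1: For first-order: t = ln([cyclopropane]₀/[cyclopropane])/k
Step 2: t = ln(0.133/0.00884)/0.042
Step 3: t = ln(15.05)/0.042
Step 4: t = 2.711/0.042 = 64.55 s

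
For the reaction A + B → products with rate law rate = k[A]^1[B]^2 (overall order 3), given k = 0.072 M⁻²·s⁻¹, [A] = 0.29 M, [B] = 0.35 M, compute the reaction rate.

0.002558 M/s

Step 1: The rate law is rate = k[A]^1[B]^2, overall order = 1+2 = 3
Step 2: Substitute values: rate = 0.072 × (0.29)^1 × (0.35)^2
Step 3: rate = 0.072 × 0.29 × 0.1225 = 0.0025578 M/s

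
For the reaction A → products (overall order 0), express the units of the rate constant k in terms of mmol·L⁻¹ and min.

mmol·L⁻¹·min⁻¹

Step 1: For overall order n, rate = k × (concentration)^n.
Step 2: Rate has units mmol·L⁻¹·min⁻¹; concentration term has units (mmol·L⁻¹)^0.
Step 3: k = rate / (concentration)^n, so units of k = (mmol·L⁻¹)^(1-0)·min⁻¹ = mmol·L⁻¹·min⁻¹.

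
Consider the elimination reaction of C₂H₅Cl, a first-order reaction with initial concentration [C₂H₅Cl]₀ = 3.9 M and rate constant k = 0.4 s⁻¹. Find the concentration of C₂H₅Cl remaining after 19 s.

0.001952 M

Step 1: For a first-order reaction: [C₂H₅Cl] = [C₂H₅Cl]₀ × e^(-kt)
Step 2: [C₂H₅Cl] = 3.9 × e^(-0.4 × 19)
Step 3: [C₂H₅Cl] = 3.9 × e^(-7.6)
Step 4: [C₂H₅Cl] = 3.9 × 0.000500451 = 0.001952 M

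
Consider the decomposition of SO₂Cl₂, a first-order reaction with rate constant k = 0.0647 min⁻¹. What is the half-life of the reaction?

10.71 min

Step 1: For a first-order reaction, t₁/₂ = ln(2)/k
Step 2: t₁/₂ = ln(2)/0.0647
Step 3: t₁/₂ = 0.6931/0.0647 = 10.71 min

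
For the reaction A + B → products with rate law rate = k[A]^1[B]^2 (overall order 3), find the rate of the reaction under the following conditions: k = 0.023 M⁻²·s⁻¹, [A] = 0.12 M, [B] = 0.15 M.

6.21e-05 M/s

Step 1: The rate law is rate = k[A]^1[B]^2, overall order = 1+2 = 3
Step 2: Substitute values: rate = 0.023 × (0.12)^1 × (0.15)^2
Step 3: rate = 0.023 × 0.12 × 0.0225 = 6.21e-05 M/s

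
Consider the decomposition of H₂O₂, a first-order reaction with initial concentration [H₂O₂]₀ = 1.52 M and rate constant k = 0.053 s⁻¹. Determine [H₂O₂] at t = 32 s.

0.2788 M

Step 1: For a first-order reaction: [H₂O₂] = [H₂O₂]₀ × e^(-kt)
Step 2: [H₂O₂] = 1.52 × e^(-0.053 × 32)
Step 3: [H₂O₂] = 1.52 × e^(-1.696)
Step 4: [H₂O₂] = 1.52 × 0.183416 = 0.2788 M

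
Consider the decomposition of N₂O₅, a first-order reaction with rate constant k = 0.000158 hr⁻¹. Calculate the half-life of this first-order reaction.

4387 hr

Step 1: For a first-order reaction, t₁/₂ = ln(2)/k
Step 2: t₁/₂ = ln(2)/0.000158
Step 3: t₁/₂ = 0.6931/0.000158 = 4387 hr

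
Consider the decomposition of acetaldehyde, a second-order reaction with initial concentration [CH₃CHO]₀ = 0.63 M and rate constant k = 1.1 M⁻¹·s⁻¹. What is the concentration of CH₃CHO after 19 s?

0.04447 M

Step 1: For a second-order reaction: 1/[CH₃CHO] = 1/[CH₃CHO]₀ + kt
Step 2: 1/[CH₃CHO] = 1/0.63 + 1.1 × 19
Step 3: 1/[CH₃CHO] = 1.587 + 20.9 = 22.49
Step 4: [CH₃CHO] = 1/22.49 = 0.04447 M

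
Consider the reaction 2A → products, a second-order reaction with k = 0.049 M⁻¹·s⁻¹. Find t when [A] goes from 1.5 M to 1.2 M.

3.401 s

Step 1: For second-order: t = (1/[A] - 1/[A]₀)/k
Step 2: t = (1/1.2 - 1/1.5)/0.049
Step 3: t = (0.8333 - 0.6667)/0.049
Step 4: t = 0.1667/0.049 = 3.401 s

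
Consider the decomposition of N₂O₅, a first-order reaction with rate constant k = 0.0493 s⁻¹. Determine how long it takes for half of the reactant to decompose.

14.06 s

Step 1: For a first-order reaction, t₁/₂ = ln(2)/k
Step 2: t₁/₂ = ln(2)/0.0493
Step 3: t₁/₂ = 0.6931/0.0493 = 14.06 s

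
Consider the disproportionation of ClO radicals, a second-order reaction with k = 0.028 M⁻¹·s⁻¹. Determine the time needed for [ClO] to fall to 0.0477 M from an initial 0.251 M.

606.4 s

Step 1: For second-order: t = (1/[ClO] - 1/[ClO]₀)/k
Step 2: t = (1/0.0477 - 1/0.251)/0.028
Step 3: t = (20.96 - 3.984)/0.028
Step 4: t = 16.98/0.028 = 606.4 s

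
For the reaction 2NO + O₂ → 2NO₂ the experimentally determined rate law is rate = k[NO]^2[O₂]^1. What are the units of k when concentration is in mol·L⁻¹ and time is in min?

(mol·L⁻¹)⁻²·min⁻¹

Step 1: Overall order = 2 + 1 = 3.
Step 2: rate has units mol·L⁻¹·min⁻¹; [NO]^2[O₂]^1 has units (mol·L⁻¹)^3.
Step 3: k = rate/([NO]^2[O₂]^1), so units of k = (mol·L⁻¹)^(1-3)·min⁻¹ = (mol·L⁻¹)⁻²·min⁻¹.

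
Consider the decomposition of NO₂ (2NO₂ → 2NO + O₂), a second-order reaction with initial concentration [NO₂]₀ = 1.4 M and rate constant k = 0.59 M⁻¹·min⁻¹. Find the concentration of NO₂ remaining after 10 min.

0.1512 M

Step 1: For a second-order reaction: 1/[NO₂] = 1/[NO₂]₀ + kt
Step 2: 1/[NO₂] = 1/1.4 + 0.59 × 10
Step 3: 1/[NO₂] = 0.7143 + 5.9 = 6.614
Step 4: [NO₂] = 1/6.614 = 0.1512 M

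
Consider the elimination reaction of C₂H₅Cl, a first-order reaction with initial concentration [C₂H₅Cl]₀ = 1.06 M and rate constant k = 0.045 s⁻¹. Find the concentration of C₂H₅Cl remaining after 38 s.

0.1917 M

Step 1: For a first-order reaction: [C₂H₅Cl] = [C₂H₅Cl]₀ × e^(-kt)
Step 2: [C₂H₅Cl] = 1.06 × e^(-0.045 × 38)
Step 3: [C₂H₅Cl] = 1.06 × e^(-1.71)
Step 4: [C₂H₅Cl] = 1.06 × 0.180866 = 0.1917 M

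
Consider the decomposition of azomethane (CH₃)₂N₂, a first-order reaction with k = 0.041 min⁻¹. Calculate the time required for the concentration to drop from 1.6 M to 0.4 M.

33.81 min

Step 1: For first-order: t = ln([azomethane]₀/[azomethane])/k
Step 2: t = ln(1.6/0.4)/0.041
Step 3: t = ln(4)/0.041
Step 4: t = 1.386/0.041 = 33.81 min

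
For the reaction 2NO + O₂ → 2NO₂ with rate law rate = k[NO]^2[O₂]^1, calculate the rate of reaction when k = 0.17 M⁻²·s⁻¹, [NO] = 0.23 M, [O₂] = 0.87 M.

0.007824 M/s

Step 1: The rate law is rate = k[NO]^2[O₂]^1
Step 2: Substitute: rate = 0.17 × (0.23)^2 × (0.87)^1
Step 3: rate = 0.17 × 0.0529 × 0.87 = 0.00782391 M/s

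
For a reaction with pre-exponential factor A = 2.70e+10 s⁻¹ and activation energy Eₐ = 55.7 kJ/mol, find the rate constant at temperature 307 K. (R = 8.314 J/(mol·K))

8.99e+00 s⁻¹

Step 1: Use the Arrhenius equation: k = A × exp(-Eₐ/RT)
Step 2: Convert Eₐ to J/mol: 55.7 kJ/mol = 55700 J/mol
Step 3: Calculate the exponent: -Eₐ/(RT) = -55700/(8.314 × 307) = -21.82262
Step 4: k = 2.70e+10 × exp(-21.82262)
Step 5: k = 2.70e+10 × 3.33086e-10 = 8.9933e+00 s⁻¹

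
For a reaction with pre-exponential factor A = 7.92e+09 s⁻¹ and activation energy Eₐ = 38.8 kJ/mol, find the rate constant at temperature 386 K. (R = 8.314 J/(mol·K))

4.45e+04 s⁻¹

Step 1: Use the Arrhenius equation: k = A × exp(-Eₐ/RT)
Step 2: Convert Eₐ to J/mol: 38.8 kJ/mol = 38800 J/mol
Step 3: Calculate the exponent: -Eₐ/(RT) = -38800/(8.314 × 386) = -12.09023
Step 4: k = 7.92e+09 × exp(-12.09023)
Step 5: k = 7.92e+09 × 5.61410e-06 = 4.4464e+04 s⁻¹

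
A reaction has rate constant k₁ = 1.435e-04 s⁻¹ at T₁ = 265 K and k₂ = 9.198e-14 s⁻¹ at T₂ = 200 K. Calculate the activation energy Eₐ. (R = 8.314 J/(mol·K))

143.5 kJ/mol

Step 1: Use the two-temperature Arrhenius form: ln(k₂/k₁) = -Eₐ/R × (1/T₂ - 1/T₁)
Step 2: ln(k₂/k₁) = ln(9.198e-14/1.435e-04) = ln(6.40976e-10) = -21.168
Step 3: 1/T₂ - 1/T₁ = 1/200 - 1/265 = 1.226415e-03 K⁻¹
Step 4: Eₐ = -R × ln(k₂/k₁) / (1/T₂ - 1/T₁) = -8.314 × -21.168 / 1.226415e-03
Step 5: Eₐ = 1.4350e+05 J/mol = 143.5 kJ/mol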